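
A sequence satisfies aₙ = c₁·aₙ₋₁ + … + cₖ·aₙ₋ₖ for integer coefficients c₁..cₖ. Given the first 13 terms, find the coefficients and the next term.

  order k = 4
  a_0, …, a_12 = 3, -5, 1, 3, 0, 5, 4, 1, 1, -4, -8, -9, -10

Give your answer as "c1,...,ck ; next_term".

  a_4 = 1·3 + 0·1 + 0·-5 + -1·3 = 0
  a_5 = 1·0 + 0·3 + 0·1 + -1·-5 = 5
  a_6 = 1·5 + 0·0 + 0·3 + -1·1 = 4
  a_7 = 1·4 + 0·5 + 0·0 + -1·3 = 1
  a_8 = 1·1 + 0·4 + 0·5 + -1·0 = 1
  a_9 = 1·1 + 0·1 + 0·4 + -1·5 = -4
  a_10 = 1·-4 + 0·1 + 0·1 + -1·4 = -8
  a_11 = 1·-8 + 0·-4 + 0·1 + -1·1 = -9
  a_12 = 1·-9 + 0·-8 + 0·-4 + -1·1 = -10
  a_13 = 1·-10 + 0·-9 + 0·-8 + -1·-4 = -6

1,0,0,-1 ; -6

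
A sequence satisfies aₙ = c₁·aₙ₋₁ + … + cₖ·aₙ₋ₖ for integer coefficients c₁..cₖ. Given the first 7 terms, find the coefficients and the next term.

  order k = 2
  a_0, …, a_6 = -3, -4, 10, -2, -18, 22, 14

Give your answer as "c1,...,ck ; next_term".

-1,-2 ; -58

  a_2 = -1·-4 + -2·-3 = 10
  a_3 = -1·10 + -2·-4 = -2
  a_4 = -1·-2 + -2·10 = -18
  a_5 = -1·-18 + -2·-2 = 22
  a_6 = -1·22 + -2·-18 = 14
  a_7 = -1·14 + -2·22 = -58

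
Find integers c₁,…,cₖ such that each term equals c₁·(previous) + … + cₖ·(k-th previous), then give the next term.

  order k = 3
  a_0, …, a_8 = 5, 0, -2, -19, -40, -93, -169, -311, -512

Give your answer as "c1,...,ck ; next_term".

  a_3 = 2·-2 + 1·0 + -3·5 = -19
  a_4 = 2·-19 + 1·-2 + -3·0 = -40
  a_5 = 2·-40 + 1·-19 + -3·-2 = -93
  a_6 = 2·-93 + 1·-40 + -3·-19 = -169
  a_7 = 2·-169 + 1·-93 + -3·-40 = -311
  a_8 = 2·-311 + 1·-169 + -3·-93 = -512
  a_9 = 2·-512 + 1·-311 + -3·-169 = -828

2,1,-3 ; -828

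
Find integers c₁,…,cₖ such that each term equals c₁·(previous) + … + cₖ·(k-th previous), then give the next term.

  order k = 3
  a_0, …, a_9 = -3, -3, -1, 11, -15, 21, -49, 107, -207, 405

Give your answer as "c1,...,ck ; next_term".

  a_3 = -2·-1 + -1·-3 + -2·-3 = 11
  a_4 = -2·11 + -1·-1 + -2·-3 = -15
  a_5 = -2·-15 + -1·11 + -2·-1 = 21
  a_6 = -2·21 + -1·-15 + -2·11 = -49
  a_7 = -2·-49 + -1·21 + -2·-15 = 107
  a_8 = -2·107 + -1·-49 + -2·21 = -207
  a_9 = -2·-207 + -1·107 + -2·-49 = 405
  a_10 = -2·405 + -1·-207 + -2·107 = -817

-2,-1,-2 ; -817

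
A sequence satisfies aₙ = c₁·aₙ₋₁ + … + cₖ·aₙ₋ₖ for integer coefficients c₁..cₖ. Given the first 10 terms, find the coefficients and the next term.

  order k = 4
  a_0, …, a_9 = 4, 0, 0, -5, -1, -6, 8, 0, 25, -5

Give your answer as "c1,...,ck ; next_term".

  a_4 = 1·-5 + 1·0 + -3·0 + 1·4 = -1
  a_5 = 1·-1 + 1·-5 + -3·0 + 1·0 = -6
  a_6 = 1·-6 + 1·-1 + -3·-5 + 1·0 = 8
  a_7 = 1·8 + 1·-6 + -3·-1 + 1·-5 = 0
  a_8 = 1·0 + 1·8 + -3·-6 + 1·-1 = 25
  a_9 = 1·25 + 1·0 + -3·8 + 1·-6 = -5
  a_10 = 1·-5 + 1·25 + -3·0 + 1·8 = 28

1,1,-3,1 ; 28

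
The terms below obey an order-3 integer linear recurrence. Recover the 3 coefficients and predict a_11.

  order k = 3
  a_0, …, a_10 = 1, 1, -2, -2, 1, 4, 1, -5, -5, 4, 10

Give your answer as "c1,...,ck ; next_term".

  a_3 = 0·-2 + -1·1 + -1·1 = -2
  a_4 = 0·-2 + -1·-2 + -1·1 = 1
  a_5 = 0·1 + -1·-2 + -1·-2 = 4
  a_6 = 0·4 + -1·1 + -1·-2 = 1
  a_7 = 0·1 + -1·4 + -1·1 = -5
  a_8 = 0·-5 + -1·1 + -1·4 = -5
  a_9 = 0·-5 + -1·-5 + -1·1 = 4
  a_10 = 0·4 + -1·-5 + -1·-5 = 10
  a_11 = 0·10 + -1·4 + -1·-5 = 1

0,-1,-1 ; 1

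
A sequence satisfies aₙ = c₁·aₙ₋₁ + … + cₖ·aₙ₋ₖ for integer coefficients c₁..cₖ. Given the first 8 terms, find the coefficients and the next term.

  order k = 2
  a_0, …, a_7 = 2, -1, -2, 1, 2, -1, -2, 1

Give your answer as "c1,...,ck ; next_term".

  a_2 = 0·-1 + -1·2 = -2
  a_3 = 0·-2 + -1·-1 = 1
  a_4 = 0·1 + -1·-2 = 2
  a_5 = 0·2 + -1·1 = -1
  a_6 = 0·-1 + -1·2 = -2
  a_7 = 0·-2 + -1·-1 = 1
  a_8 = 0·1 + -1·-2 = 2

0,-1 ; 2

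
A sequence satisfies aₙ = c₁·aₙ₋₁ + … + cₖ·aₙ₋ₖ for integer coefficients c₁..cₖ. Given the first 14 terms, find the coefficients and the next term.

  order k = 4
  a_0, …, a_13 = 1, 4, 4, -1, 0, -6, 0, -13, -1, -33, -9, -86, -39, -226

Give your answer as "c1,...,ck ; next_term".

  a_4 = 1·-1 + 2·4 + -2·4 + 1·1 = 0
  a_5 = 1·0 + 2·-1 + -2·4 + 1·4 = -6
  a_6 = 1·-6 + 2·0 + -2·-1 + 1·4 = 0
  a_7 = 1·0 + 2·-6 + -2·0 + 1·-1 = -13
  a_8 = 1·-13 + 2·0 + -2·-6 + 1·0 = -1
  a_9 = 1·-1 + 2·-13 + -2·0 + 1·-6 = -33
  a_10 = 1·-33 + 2·-1 + -2·-13 + 1·0 = -9
  a_11 = 1·-9 + 2·-33 + -2·-1 + 1·-13 = -86
  a_12 = 1·-86 + 2·-9 + -2·-33 + 1·-1 = -39
  a_13 = 1·-39 + 2·-86 + -2·-9 + 1·-33 = -226
  a_14 = 1·-226 + 2·-39 + -2·-86 + 1·-9 = -141

1,2,-2,1 ; -141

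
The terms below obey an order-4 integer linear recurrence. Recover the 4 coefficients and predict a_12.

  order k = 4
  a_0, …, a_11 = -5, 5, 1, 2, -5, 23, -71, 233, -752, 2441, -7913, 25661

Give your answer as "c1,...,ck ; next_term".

  a_4 = -3·2 + 1·1 + 1·5 + 1·-5 = -5
  a_5 = -3·-5 + 1·2 + 1·1 + 1·5 = 23
  a_6 = -3·23 + 1·-5 + 1·2 + 1·1 = -71
  a_7 = -3·-71 + 1·23 + 1·-5 + 1·2 = 233
  a_8 = -3·233 + 1·-71 + 1·23 + 1·-5 = -752
  a_9 = -3·-752 + 1·233 + 1·-71 + 1·23 = 2441
  a_10 = -3·2441 + 1·-752 + 1·233 + 1·-71 = -7913
  a_11 = -3·-7913 + 1·2441 + 1·-752 + 1·233 = 25661
  a_12 = -3·25661 + 1·-7913 + 1·2441 + 1·-752 = -83207

-3,1,1,1 ; -83207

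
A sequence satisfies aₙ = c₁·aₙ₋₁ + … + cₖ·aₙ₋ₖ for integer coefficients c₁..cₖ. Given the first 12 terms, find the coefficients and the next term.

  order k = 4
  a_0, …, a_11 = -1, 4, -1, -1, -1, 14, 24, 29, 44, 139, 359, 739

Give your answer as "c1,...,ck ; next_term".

2,-1,1,4 ; 1434

  a_4 = 2·-1 + -1·-1 + 1·4 + 4·-1 = -1
  a_5 = 2·-1 + -1·-1 + 1·-1 + 4·4 = 14
  a_6 = 2·14 + -1·-1 + 1·-1 + 4·-1 = 24
  a_7 = 2·24 + -1·14 + 1·-1 + 4·-1 = 29
  a_8 = 2·29 + -1·24 + 1·14 + 4·-1 = 44
  a_9 = 2·44 + -1·29 + 1·24 + 4·14 = 139
  a_10 = 2·139 + -1·44 + 1·29 + 4·24 = 359
  a_11 = 2·359 + -1·139 + 1·44 + 4·29 = 739
  a_12 = 2·739 + -1·359 + 1·139 + 4·44 = 1434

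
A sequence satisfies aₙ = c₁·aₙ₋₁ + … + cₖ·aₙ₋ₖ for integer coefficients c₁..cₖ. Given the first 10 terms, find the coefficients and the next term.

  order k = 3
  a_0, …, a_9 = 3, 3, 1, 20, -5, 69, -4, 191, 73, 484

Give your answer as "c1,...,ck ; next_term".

-1,3,4 ; 499

  a_3 = -1·1 + 3·3 + 4·3 = 20
  a_4 = -1·20 + 3·1 + 4·3 = -5
  a_5 = -1·-5 + 3·20 + 4·1 = 69
  a_6 = -1·69 + 3·-5 + 4·20 = -4
  a_7 = -1·-4 + 3·69 + 4·-5 = 191
  a_8 = -1·191 + 3·-4 + 4·69 = 73
  a_9 = -1·73 + 3·191 + 4·-4 = 484
  a_10 = -1·484 + 3·73 + 4·191 = 499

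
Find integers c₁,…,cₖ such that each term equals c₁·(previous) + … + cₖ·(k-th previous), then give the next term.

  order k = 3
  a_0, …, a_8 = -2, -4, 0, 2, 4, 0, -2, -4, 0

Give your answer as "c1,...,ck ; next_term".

0,0,-1 ; 2

  a_3 = 0·0 + 0·-4 + -1·-2 = 2
  a_4 = 0·2 + 0·0 + -1·-4 = 4
  a_5 = 0·4 + 0·2 + -1·0 = 0
  a_6 = 0·0 + 0·4 + -1·2 = -2
  a_7 = 0·-2 + 0·0 + -1·4 = -4
  a_8 = 0·-4 + 0·-2 + -1·0 = 0
  a_9 = 0·0 + 0·-4 + -1·-2 = 2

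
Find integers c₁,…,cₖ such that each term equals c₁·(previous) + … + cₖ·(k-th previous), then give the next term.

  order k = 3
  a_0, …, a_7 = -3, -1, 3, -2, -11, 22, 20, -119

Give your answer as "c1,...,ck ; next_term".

  a_3 = -1·3 + -4·-1 + 1·-3 = -2
  a_4 = -1·-2 + -4·3 + 1·-1 = -11
  a_5 = -1·-11 + -4·-2 + 1·3 = 22
  a_6 = -1·22 + -4·-11 + 1·-2 = 20
  a_7 = -1·20 + -4·22 + 1·-11 = -119
  a_8 = -1·-119 + -4·20 + 1·22 = 61

-1,-4,1 ; 61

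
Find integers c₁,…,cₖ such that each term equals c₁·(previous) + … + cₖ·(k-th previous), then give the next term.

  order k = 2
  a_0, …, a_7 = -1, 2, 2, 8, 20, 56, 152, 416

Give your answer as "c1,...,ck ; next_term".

2,2 ; 1136

  a_2 = 2·2 + 2·-1 = 2
  a_3 = 2·2 + 2·2 = 8
  a_4 = 2·8 + 2·2 = 20
  a_5 = 2·20 + 2·8 = 56
  a_6 = 2·56 + 2·20 = 152
  a_7 = 2·152 + 2·56 = 416
  a_8 = 2·416 + 2·152 = 1136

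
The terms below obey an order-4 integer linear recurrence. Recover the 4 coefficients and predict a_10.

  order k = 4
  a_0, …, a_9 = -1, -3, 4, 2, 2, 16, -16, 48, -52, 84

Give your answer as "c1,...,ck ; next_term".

  a_4 = -1·2 + 2·4 + 2·-3 + -2·-1 = 2
  a_5 = -1·2 + 2·2 + 2·4 + -2·-3 = 16
  a_6 = -1·16 + 2·2 + 2·2 + -2·4 = -16
  a_7 = -1·-16 + 2·16 + 2·2 + -2·2 = 48
  a_8 = -1·48 + 2·-16 + 2·16 + -2·2 = -52
  a_9 = -1·-52 + 2·48 + 2·-16 + -2·16 = 84
  a_10 = -1·84 + 2·-52 + 2·48 + -2·-16 = -60

-1,2,2,-2 ; -60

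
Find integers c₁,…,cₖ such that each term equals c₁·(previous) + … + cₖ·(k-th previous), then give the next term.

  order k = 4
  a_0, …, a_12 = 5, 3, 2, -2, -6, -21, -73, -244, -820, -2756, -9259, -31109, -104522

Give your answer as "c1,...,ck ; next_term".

  a_4 = 3·-2 + 1·2 + 1·3 + -1·5 = -6
  a_5 = 3·-6 + 1·-2 + 1·2 + -1·3 = -21
  a_6 = 3·-21 + 1·-6 + 1·-2 + -1·2 = -73
  a_7 = 3·-73 + 1·-21 + 1·-6 + -1·-2 = -244
  a_8 = 3·-244 + 1·-73 + 1·-21 + -1·-6 = -820
  a_9 = 3·-820 + 1·-244 + 1·-73 + -1·-21 = -2756
  a_10 = 3·-2756 + 1·-820 + 1·-244 + -1·-73 = -9259
  a_11 = 3·-9259 + 1·-2756 + 1·-820 + -1·-244 = -31109
  a_12 = 3·-31109 + 1·-9259 + 1·-2756 + -1·-820 = -104522
  a_13 = 3·-104522 + 1·-31109 + 1·-9259 + -1·-2756 = -351178

3,1,1,-1 ; -351178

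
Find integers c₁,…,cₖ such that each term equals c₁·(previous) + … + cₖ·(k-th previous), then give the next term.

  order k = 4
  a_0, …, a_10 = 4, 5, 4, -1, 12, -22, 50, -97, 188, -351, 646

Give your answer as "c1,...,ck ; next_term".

  a_4 = -2·-1 + 1·4 + 2·5 + -1·4 = 12
  a_5 = -2·12 + 1·-1 + 2·4 + -1·5 = -22
  a_6 = -2·-22 + 1·12 + 2·-1 + -1·4 = 50
  a_7 = -2·50 + 1·-22 + 2·12 + -1·-1 = -97
  a_8 = -2·-97 + 1·50 + 2·-22 + -1·12 = 188
  a_9 = -2·188 + 1·-97 + 2·50 + -1·-22 = -351
  a_10 = -2·-351 + 1·188 + 2·-97 + -1·50 = 646
  a_11 = -2·646 + 1·-351 + 2·188 + -1·-97 = -1170

-2,1,2,-1 ; -1170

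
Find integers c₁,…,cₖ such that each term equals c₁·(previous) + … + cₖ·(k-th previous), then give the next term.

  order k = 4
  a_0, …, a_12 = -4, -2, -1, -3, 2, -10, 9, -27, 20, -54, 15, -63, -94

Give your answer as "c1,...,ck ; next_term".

-1,3,3,-2 ; 58

  a_4 = -1·-3 + 3·-1 + 3·-2 + -2·-4 = 2
  a_5 = -1·2 + 3·-3 + 3·-1 + -2·-2 = -10
  a_6 = -1·-10 + 3·2 + 3·-3 + -2·-1 = 9
  a_7 = -1·9 + 3·-10 + 3·2 + -2·-3 = -27
  a_8 = -1·-27 + 3·9 + 3·-10 + -2·2 = 20
  a_9 = -1·20 + 3·-27 + 3·9 + -2·-10 = -54
  a_10 = -1·-54 + 3·20 + 3·-27 + -2·9 = 15
  a_11 = -1·15 + 3·-54 + 3·20 + -2·-27 = -63
  a_12 = -1·-63 + 3·15 + 3·-54 + -2·20 = -94
  a_13 = -1·-94 + 3·-63 + 3·15 + -2·-54 = 58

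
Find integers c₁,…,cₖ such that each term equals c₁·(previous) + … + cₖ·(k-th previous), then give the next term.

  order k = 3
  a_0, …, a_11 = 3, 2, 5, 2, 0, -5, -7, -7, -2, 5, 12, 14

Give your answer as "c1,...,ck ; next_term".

1,0,-1 ; 9

  a_3 = 1·5 + 0·2 + -1·3 = 2
  a_4 = 1·2 + 0·5 + -1·2 = 0
  a_5 = 1·0 + 0·2 + -1·5 = -5
  a_6 = 1·-5 + 0·0 + -1·2 = -7
  a_7 = 1·-7 + 0·-5 + -1·0 = -7
  a_8 = 1·-7 + 0·-7 + -1·-5 = -2
  a_9 = 1·-2 + 0·-7 + -1·-7 = 5
  a_10 = 1·5 + 0·-2 + -1·-7 = 12
  a_11 = 1·12 + 0·5 + -1·-2 = 14
  a_12 = 1·14 + 0·12 + -1·5 = 9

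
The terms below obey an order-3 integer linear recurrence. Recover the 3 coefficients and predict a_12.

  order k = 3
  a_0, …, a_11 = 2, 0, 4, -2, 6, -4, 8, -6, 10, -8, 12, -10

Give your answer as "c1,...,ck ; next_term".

  a_3 = -1·4 + 1·0 + 1·2 = -2
  a_4 = -1·-2 + 1·4 + 1·0 = 6
  a_5 = -1·6 + 1·-2 + 1·4 = -4
  a_6 = -1·-4 + 1·6 + 1·-2 = 8
  a_7 = -1·8 + 1·-4 + 1·6 = -6
  a_8 = -1·-6 + 1·8 + 1·-4 = 10
  a_9 = -1·10 + 1·-6 + 1·8 = -8
  a_10 = -1·-8 + 1·10 + 1·-6 = 12
  a_11 = -1·12 + 1·-8 + 1·10 = -10
  a_12 = -1·-10 + 1·12 + 1·-8 = 14

-1,1,1 ; 14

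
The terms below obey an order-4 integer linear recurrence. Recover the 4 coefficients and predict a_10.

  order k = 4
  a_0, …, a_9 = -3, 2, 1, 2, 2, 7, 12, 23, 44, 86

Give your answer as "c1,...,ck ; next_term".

1,1,1,1 ; 165

  a_4 = 1·2 + 1·1 + 1·2 + 1·-3 = 2
  a_5 = 1·2 + 1·2 + 1·1 + 1·2 = 7
  a_6 = 1·7 + 1·2 + 1·2 + 1·1 = 12
  a_7 = 1·12 + 1·7 + 1·2 + 1·2 = 23
  a_8 = 1·23 + 1·12 + 1·7 + 1·2 = 44
  a_9 = 1·44 + 1·23 + 1·12 + 1·7 = 86
  a_10 = 1·86 + 1·44 + 1·23 + 1·12 = 165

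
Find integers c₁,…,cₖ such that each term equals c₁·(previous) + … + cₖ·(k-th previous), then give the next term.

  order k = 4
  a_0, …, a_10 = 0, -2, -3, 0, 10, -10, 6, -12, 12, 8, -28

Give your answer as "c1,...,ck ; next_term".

  a_4 = -2·0 + -2·-3 + -2·-2 + -2·0 = 10
  a_5 = -2·10 + -2·0 + -2·-3 + -2·-2 = -10
  a_6 = -2·-10 + -2·10 + -2·0 + -2·-3 = 6
  a_7 = -2·6 + -2·-10 + -2·10 + -2·0 = -12
  a_8 = -2·-12 + -2·6 + -2·-10 + -2·10 = 12
  a_9 = -2·12 + -2·-12 + -2·6 + -2·-10 = 8
  a_10 = -2·8 + -2·12 + -2·-12 + -2·6 = -28
  a_11 = -2·-28 + -2·8 + -2·12 + -2·-12 = 40

-2,-2,-2,-2 ; 40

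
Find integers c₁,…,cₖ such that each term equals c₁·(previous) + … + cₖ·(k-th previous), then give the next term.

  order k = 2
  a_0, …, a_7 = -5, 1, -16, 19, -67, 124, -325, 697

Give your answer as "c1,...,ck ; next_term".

  a_2 = -1·1 + 3·-5 = -16
  a_3 = -1·-16 + 3·1 = 19
  a_4 = -1·19 + 3·-16 = -67
  a_5 = -1·-67 + 3·19 = 124
  a_6 = -1·124 + 3·-67 = -325
  a_7 = -1·-325 + 3·124 = 697
  a_8 = -1·697 + 3·-325 = -1672

-1,3 ; -1672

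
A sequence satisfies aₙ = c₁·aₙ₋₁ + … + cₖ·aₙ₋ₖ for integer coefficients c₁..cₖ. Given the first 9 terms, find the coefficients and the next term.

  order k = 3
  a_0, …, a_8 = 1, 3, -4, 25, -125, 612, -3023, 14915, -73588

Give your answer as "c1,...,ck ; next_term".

  a_3 = -4·-4 + 4·3 + -3·1 = 25
  a_4 = -4·25 + 4·-4 + -3·3 = -125
  a_5 = -4·-125 + 4·25 + -3·-4 = 612
  a_6 = -4·612 + 4·-125 + -3·25 = -3023
  a_7 = -4·-3023 + 4·612 + -3·-125 = 14915
  a_8 = -4·14915 + 4·-3023 + -3·612 = -73588
  a_9 = -4·-73588 + 4·14915 + -3·-3023 = 363081

-4,4,-3 ; 363081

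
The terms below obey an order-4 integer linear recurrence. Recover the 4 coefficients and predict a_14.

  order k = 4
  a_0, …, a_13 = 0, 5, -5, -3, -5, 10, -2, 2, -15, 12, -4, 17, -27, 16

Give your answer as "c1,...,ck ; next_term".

0,0,-1,1 ; -21

  a_4 = 0·-3 + 0·-5 + -1·5 + 1·0 = -5
  a_5 = 0·-5 + 0·-3 + -1·-5 + 1·5 = 10
  a_6 = 0·10 + 0·-5 + -1·-3 + 1·-5 = -2
  a_7 = 0·-2 + 0·10 + -1·-5 + 1·-3 = 2
  a_8 = 0·2 + 0·-2 + -1·10 + 1·-5 = -15
  a_9 = 0·-15 + 0·2 + -1·-2 + 1·10 = 12
  a_10 = 0·12 + 0·-15 + -1·2 + 1·-2 = -4
  a_11 = 0·-4 + 0·12 + -1·-15 + 1·2 = 17
  a_12 = 0·17 + 0·-4 + -1·12 + 1·-15 = -27
  a_13 = 0·-27 + 0·17 + -1·-4 + 1·12 = 16
  a_14 = 0·16 + 0·-27 + -1·17 + 1·-4 = -21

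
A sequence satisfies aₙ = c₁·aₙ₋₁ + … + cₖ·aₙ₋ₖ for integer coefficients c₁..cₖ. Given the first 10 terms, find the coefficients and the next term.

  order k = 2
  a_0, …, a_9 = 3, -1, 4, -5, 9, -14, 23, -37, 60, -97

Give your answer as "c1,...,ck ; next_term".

  a_2 = -1·-1 + 1·3 = 4
  a_3 = -1·4 + 1·-1 = -5
  a_4 = -1·-5 + 1·4 = 9
  a_5 = -1·9 + 1·-5 = -14
  a_6 = -1·-14 + 1·9 = 23
  a_7 = -1·23 + 1·-14 = -37
  a_8 = -1·-37 + 1·23 = 60
  a_9 = -1·60 + 1·-37 = -97
  a_10 = -1·-97 + 1·60 = 157

-1,1 ; 157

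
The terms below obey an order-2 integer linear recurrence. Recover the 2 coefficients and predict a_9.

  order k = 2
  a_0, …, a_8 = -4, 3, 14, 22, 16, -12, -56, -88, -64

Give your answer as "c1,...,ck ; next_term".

  a_2 = 2·3 + -2·-4 = 14
  a_3 = 2·14 + -2·3 = 22
  a_4 = 2·22 + -2·14 = 16
  a_5 = 2·16 + -2·22 = -12
  a_6 = 2·-12 + -2·16 = -56
  a_7 = 2·-56 + -2·-12 = -88
  a_8 = 2·-88 + -2·-56 = -64
  a_9 = 2·-64 + -2·-88 = 48

2,-2 ; 48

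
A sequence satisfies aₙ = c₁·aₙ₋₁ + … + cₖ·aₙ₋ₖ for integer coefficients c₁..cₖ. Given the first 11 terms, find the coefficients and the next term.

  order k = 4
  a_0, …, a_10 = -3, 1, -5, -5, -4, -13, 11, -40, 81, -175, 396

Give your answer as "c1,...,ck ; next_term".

  a_4 = -1·-5 + 3·-5 + 0·1 + -2·-3 = -4
  a_5 = -1·-4 + 3·-5 + 0·-5 + -2·1 = -13
  a_6 = -1·-13 + 3·-4 + 0·-5 + -2·-5 = 11
  a_7 = -1·11 + 3·-13 + 0·-4 + -2·-5 = -40
  a_8 = -1·-40 + 3·11 + 0·-13 + -2·-4 = 81
  a_9 = -1·81 + 3·-40 + 0·11 + -2·-13 = -175
  a_10 = -1·-175 + 3·81 + 0·-40 + -2·11 = 396
  a_11 = -1·396 + 3·-175 + 0·81 + -2·-40 = -841

-1,3,0,-2 ; -841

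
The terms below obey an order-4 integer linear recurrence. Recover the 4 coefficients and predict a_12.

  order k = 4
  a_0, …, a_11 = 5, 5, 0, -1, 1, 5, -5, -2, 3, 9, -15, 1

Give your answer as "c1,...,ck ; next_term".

-1,-1,-1,1 ; 8

  a_4 = -1·-1 + -1·0 + -1·5 + 1·5 = 1
  a_5 = -1·1 + -1·-1 + -1·0 + 1·5 = 5
  a_6 = -1·5 + -1·1 + -1·-1 + 1·0 = -5
  a_7 = -1·-5 + -1·5 + -1·1 + 1·-1 = -2
  a_8 = -1·-2 + -1·-5 + -1·5 + 1·1 = 3
  a_9 = -1·3 + -1·-2 + -1·-5 + 1·5 = 9
  a_10 = -1·9 + -1·3 + -1·-2 + 1·-5 = -15
  a_11 = -1·-15 + -1·9 + -1·3 + 1·-2 = 1
  a_12 = -1·1 + -1·-15 + -1·9 + 1·3 = 8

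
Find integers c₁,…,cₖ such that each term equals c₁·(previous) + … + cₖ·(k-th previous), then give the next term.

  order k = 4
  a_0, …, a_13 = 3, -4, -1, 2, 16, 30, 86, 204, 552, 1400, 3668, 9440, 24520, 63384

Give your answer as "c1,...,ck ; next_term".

  a_4 = 2·2 + 2·-1 + -2·-4 + 2·3 = 16
  a_5 = 2·16 + 2·2 + -2·-1 + 2·-4 = 30
  a_6 = 2·30 + 2·16 + -2·2 + 2·-1 = 86
  a_7 = 2·86 + 2·30 + -2·16 + 2·2 = 204
  a_8 = 2·204 + 2·86 + -2·30 + 2·16 = 552
  a_9 = 2·552 + 2·204 + -2·86 + 2·30 = 1400
  a_10 = 2·1400 + 2·552 + -2·204 + 2·86 = 3668
  a_11 = 2·3668 + 2·1400 + -2·552 + 2·204 = 9440
  a_12 = 2·9440 + 2·3668 + -2·1400 + 2·552 = 24520
  a_13 = 2·24520 + 2·9440 + -2·3668 + 2·1400 = 63384
  a_14 = 2·63384 + 2·24520 + -2·9440 + 2·3668 = 164264

2,2,-2,2 ; 164264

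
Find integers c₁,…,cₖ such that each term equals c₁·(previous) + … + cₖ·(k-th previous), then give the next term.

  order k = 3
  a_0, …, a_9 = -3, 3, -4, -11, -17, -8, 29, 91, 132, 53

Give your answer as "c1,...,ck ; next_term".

2,-2,-1 ; -249

  a_3 = 2·-4 + -2·3 + -1·-3 = -11
  a_4 = 2·-11 + -2·-4 + -1·3 = -17
  a_5 = 2·-17 + -2·-11 + -1·-4 = -8
  a_6 = 2·-8 + -2·-17 + -1·-11 = 29
  a_7 = 2·29 + -2·-8 + -1·-17 = 91
  a_8 = 2·91 + -2·29 + -1·-8 = 132
  a_9 = 2·132 + -2·91 + -1·29 = 53
  a_10 = 2·53 + -2·132 + -1·91 = -249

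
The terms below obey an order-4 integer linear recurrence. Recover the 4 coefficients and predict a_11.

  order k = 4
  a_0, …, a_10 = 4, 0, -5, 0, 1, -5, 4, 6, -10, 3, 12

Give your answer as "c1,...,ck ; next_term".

0,-1,1,-1 ; -19

  a_4 = 0·0 + -1·-5 + 1·0 + -1·4 = 1
  a_5 = 0·1 + -1·0 + 1·-5 + -1·0 = -5
  a_6 = 0·-5 + -1·1 + 1·0 + -1·-5 = 4
  a_7 = 0·4 + -1·-5 + 1·1 + -1·0 = 6
  a_8 = 0·6 + -1·4 + 1·-5 + -1·1 = -10
  a_9 = 0·-10 + -1·6 + 1·4 + -1·-5 = 3
  a_10 = 0·3 + -1·-10 + 1·6 + -1·4 = 12
  a_11 = 0·12 + -1·3 + 1·-10 + -1·6 = -19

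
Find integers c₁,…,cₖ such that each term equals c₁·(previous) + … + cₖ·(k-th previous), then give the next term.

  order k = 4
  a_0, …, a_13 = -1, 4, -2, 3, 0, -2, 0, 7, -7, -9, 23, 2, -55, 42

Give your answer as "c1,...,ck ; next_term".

-1,-2,0,1 ; 91

  a_4 = -1·3 + -2·-2 + 0·4 + 1·-1 = 0
  a_5 = -1·0 + -2·3 + 0·-2 + 1·4 = -2
  a_6 = -1·-2 + -2·0 + 0·3 + 1·-2 = 0
  a_7 = -1·0 + -2·-2 + 0·0 + 1·3 = 7
  a_8 = -1·7 + -2·0 + 0·-2 + 1·0 = -7
  a_9 = -1·-7 + -2·7 + 0·0 + 1·-2 = -9
  a_10 = -1·-9 + -2·-7 + 0·7 + 1·0 = 23
  a_11 = -1·23 + -2·-9 + 0·-7 + 1·7 = 2
  a_12 = -1·2 + -2·23 + 0·-9 + 1·-7 = -55
  a_13 = -1·-55 + -2·2 + 0·23 + 1·-9 = 42
  a_14 = -1·42 + -2·-55 + 0·2 + 1·23 = 91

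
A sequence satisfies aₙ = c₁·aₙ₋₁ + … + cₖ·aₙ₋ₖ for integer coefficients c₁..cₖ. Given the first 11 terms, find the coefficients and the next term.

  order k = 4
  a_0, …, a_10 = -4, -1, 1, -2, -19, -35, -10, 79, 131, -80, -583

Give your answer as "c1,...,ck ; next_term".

2,-3,0,3 ; -689

  a_4 = 2·-2 + -3·1 + 0·-1 + 3·-4 = -19
  a_5 = 2·-19 + -3·-2 + 0·1 + 3·-1 = -35
  a_6 = 2·-35 + -3·-19 + 0·-2 + 3·1 = -10
  a_7 = 2·-10 + -3·-35 + 0·-19 + 3·-2 = 79
  a_8 = 2·79 + -3·-10 + 0·-35 + 3·-19 = 131
  a_9 = 2·131 + -3·79 + 0·-10 + 3·-35 = -80
  a_10 = 2·-80 + -3·131 + 0·79 + 3·-10 = -583
  a_11 = 2·-583 + -3·-80 + 0·131 + 3·79 = -689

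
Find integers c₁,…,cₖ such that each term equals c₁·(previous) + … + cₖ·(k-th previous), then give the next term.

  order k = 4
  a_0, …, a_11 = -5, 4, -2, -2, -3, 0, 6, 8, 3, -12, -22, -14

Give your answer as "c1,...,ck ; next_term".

  a_4 = 0·-2 + 0·-2 + -2·4 + -1·-5 = -3
  a_5 = 0·-3 + 0·-2 + -2·-2 + -1·4 = 0
  a_6 = 0·0 + 0·-3 + -2·-2 + -1·-2 = 6
  a_7 = 0·6 + 0·0 + -2·-3 + -1·-2 = 8
  a_8 = 0·8 + 0·6 + -2·0 + -1·-3 = 3
  a_9 = 0·3 + 0·8 + -2·6 + -1·0 = -12
  a_10 = 0·-12 + 0·3 + -2·8 + -1·6 = -22
  a_11 = 0·-22 + 0·-12 + -2·3 + -1·8 = -14
  a_12 = 0·-14 + 0·-22 + -2·-12 + -1·3 = 21

0,0,-2,-1 ; 21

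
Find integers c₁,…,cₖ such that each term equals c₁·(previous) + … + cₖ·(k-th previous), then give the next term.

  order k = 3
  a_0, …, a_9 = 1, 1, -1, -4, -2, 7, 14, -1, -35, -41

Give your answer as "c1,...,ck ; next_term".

  a_3 = 0·-1 + -1·1 + -3·1 = -4
  a_4 = 0·-4 + -1·-1 + -3·1 = -2
  a_5 = 0·-2 + -1·-4 + -3·-1 = 7
  a_6 = 0·7 + -1·-2 + -3·-4 = 14
  a_7 = 0·14 + -1·7 + -3·-2 = -1
  a_8 = 0·-1 + -1·14 + -3·7 = -35
  a_9 = 0·-35 + -1·-1 + -3·14 = -41
  a_10 = 0·-41 + -1·-35 + -3·-1 = 38

0,-1,-3 ; 38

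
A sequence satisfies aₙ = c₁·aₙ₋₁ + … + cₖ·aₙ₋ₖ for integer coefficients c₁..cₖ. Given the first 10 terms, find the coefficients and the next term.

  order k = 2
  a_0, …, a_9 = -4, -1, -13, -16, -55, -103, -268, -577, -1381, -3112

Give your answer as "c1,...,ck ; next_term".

1,3 ; -7255

  a_2 = 1·-1 + 3·-4 = -13
  a_3 = 1·-13 + 3·-1 = -16
  a_4 = 1·-16 + 3·-13 = -55
  a_5 = 1·-55 + 3·-16 = -103
  a_6 = 1·-103 + 3·-55 = -268
  a_7 = 1·-268 + 3·-103 = -577
  a_8 = 1·-577 + 3·-268 = -1381
  a_9 = 1·-1381 + 3·-577 = -3112
  a_10 = 1·-3112 + 3·-1381 = -7255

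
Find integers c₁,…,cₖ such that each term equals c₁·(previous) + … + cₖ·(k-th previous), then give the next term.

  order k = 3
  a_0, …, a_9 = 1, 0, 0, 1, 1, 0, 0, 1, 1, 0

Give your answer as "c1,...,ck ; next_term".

  a_3 = 1·0 + -1·0 + 1·1 = 1
  a_4 = 1·1 + -1·0 + 1·0 = 1
  a_5 = 1·1 + -1·1 + 1·0 = 0
  a_6 = 1·0 + -1·1 + 1·1 = 0
  a_7 = 1·0 + -1·0 + 1·1 = 1
  a_8 = 1·1 + -1·0 + 1·0 = 1
  a_9 = 1·1 + -1·1 + 1·0 = 0
  a_10 = 1·0 + -1·1 + 1·1 = 0

1,-1,1 ; 0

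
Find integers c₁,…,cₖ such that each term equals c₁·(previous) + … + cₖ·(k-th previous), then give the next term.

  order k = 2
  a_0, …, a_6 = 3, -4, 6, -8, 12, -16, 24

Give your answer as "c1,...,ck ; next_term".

0,2 ; -32

  a_2 = 0·-4 + 2·3 = 6
  a_3 = 0·6 + 2·-4 = -8
  a_4 = 0·-8 + 2·6 = 12
  a_5 = 0·12 + 2·-8 = -16
  a_6 = 0·-16 + 2·12 = 24
  a_7 = 0·24 + 2·-16 = -32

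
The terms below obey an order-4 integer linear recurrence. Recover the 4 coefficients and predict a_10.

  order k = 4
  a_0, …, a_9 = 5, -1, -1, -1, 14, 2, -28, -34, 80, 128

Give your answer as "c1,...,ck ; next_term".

0,-2,-2,2 ; -148

  a_4 = 0·-1 + -2·-1 + -2·-1 + 2·5 = 14
  a_5 = 0·14 + -2·-1 + -2·-1 + 2·-1 = 2
  a_6 = 0·2 + -2·14 + -2·-1 + 2·-1 = -28
  a_7 = 0·-28 + -2·2 + -2·14 + 2·-1 = -34
  a_8 = 0·-34 + -2·-28 + -2·2 + 2·14 = 80
  a_9 = 0·80 + -2·-34 + -2·-28 + 2·2 = 128
  a_10 = 0·128 + -2·80 + -2·-34 + 2·-28 = -148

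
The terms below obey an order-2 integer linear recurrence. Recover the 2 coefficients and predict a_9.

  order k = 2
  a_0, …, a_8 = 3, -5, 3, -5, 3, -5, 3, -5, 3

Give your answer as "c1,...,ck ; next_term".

  a_2 = 0·-5 + 1·3 = 3
  a_3 = 0·3 + 1·-5 = -5
  a_4 = 0·-5 + 1·3 = 3
  a_5 = 0·3 + 1·-5 = -5
  a_6 = 0·-5 + 1·3 = 3
  a_7 = 0·3 + 1·-5 = -5
  a_8 = 0·-5 + 1·3 = 3
  a_9 = 0·3 + 1·-5 = -5

0,1 ; -5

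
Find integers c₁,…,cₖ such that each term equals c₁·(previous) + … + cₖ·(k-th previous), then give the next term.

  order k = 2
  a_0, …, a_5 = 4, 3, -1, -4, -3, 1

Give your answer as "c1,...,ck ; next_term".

  a_2 = 1·3 + -1·4 = -1
  a_3 = 1·-1 + -1·3 = -4
  a_4 = 1·-4 + -1·-1 = -3
  a_5 = 1·-3 + -1·-4 = 1
  a_6 = 1·1 + -1·-3 = 4

1,-1 ; 4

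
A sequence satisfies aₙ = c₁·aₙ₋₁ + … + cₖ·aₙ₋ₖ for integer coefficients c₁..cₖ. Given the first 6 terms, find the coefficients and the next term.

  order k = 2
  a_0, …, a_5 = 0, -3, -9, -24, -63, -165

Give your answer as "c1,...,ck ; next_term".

  a_2 = 3·-3 + -1·0 = -9
  a_3 = 3·-9 + -1·-3 = -24
  a_4 = 3·-24 + -1·-9 = -63
  a_5 = 3·-63 + -1·-24 = -165
  a_6 = 3·-165 + -1·-63 = -432

3,-1 ; -432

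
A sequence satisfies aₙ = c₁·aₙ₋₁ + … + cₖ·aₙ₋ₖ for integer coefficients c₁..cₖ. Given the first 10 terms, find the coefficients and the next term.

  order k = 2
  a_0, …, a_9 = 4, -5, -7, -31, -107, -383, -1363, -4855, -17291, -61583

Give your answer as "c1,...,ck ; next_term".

3,2 ; -219331

  a_2 = 3·-5 + 2·4 = -7
  a_3 = 3·-7 + 2·-5 = -31
  a_4 = 3·-31 + 2·-7 = -107
  a_5 = 3·-107 + 2·-31 = -383
  a_6 = 3·-383 + 2·-107 = -1363
  a_7 = 3·-1363 + 2·-383 = -4855
  a_8 = 3·-4855 + 2·-1363 = -17291
  a_9 = 3·-17291 + 2·-4855 = -61583
  a_10 = 3·-61583 + 2·-17291 = -219331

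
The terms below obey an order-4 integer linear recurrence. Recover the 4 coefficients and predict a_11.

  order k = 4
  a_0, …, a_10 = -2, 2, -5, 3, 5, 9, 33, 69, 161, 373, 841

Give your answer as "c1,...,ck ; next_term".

2,1,0,-2 ; 1917

  a_4 = 2·3 + 1·-5 + 0·2 + -2·-2 = 5
  a_5 = 2·5 + 1·3 + 0·-5 + -2·2 = 9
  a_6 = 2·9 + 1·5 + 0·3 + -2·-5 = 33
  a_7 = 2·33 + 1·9 + 0·5 + -2·3 = 69
  a_8 = 2·69 + 1·33 + 0·9 + -2·5 = 161
  a_9 = 2·161 + 1·69 + 0·33 + -2·9 = 373
  a_10 = 2·373 + 1·161 + 0·69 + -2·33 = 841
  a_11 = 2·841 + 1·373 + 0·161 + -2·69 = 1917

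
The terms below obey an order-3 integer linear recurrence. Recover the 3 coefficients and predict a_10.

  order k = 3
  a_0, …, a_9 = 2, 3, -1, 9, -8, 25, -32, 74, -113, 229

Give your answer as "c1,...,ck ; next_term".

-1,2,1 ; -381

  a_3 = -1·-1 + 2·3 + 1·2 = 9
  a_4 = -1·9 + 2·-1 + 1·3 = -8
  a_5 = -1·-8 + 2·9 + 1·-1 = 25
  a_6 = -1·25 + 2·-8 + 1·9 = -32
  a_7 = -1·-32 + 2·25 + 1·-8 = 74
  a_8 = -1·74 + 2·-32 + 1·25 = -113
  a_9 = -1·-113 + 2·74 + 1·-32 = 229
  a_10 = -1·229 + 2·-113 + 1·74 = -381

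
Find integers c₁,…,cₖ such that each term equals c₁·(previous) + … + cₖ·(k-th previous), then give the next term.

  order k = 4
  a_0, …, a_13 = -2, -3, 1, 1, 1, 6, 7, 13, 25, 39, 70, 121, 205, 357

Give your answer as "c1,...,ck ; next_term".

  a_4 = 1·1 + 1·1 + 1·-3 + -1·-2 = 1
  a_5 = 1·1 + 1·1 + 1·1 + -1·-3 = 6
  a_6 = 1·6 + 1·1 + 1·1 + -1·1 = 7
  a_7 = 1·7 + 1·6 + 1·1 + -1·1 = 13
  a_8 = 1·13 + 1·7 + 1·6 + -1·1 = 25
  a_9 = 1·25 + 1·13 + 1·7 + -1·6 = 39
  a_10 = 1·39 + 1·25 + 1·13 + -1·7 = 70
  a_11 = 1·70 + 1·39 + 1·25 + -1·13 = 121
  a_12 = 1·121 + 1·70 + 1·39 + -1·25 = 205
  a_13 = 1·205 + 1·121 + 1·70 + -1·39 = 357
  a_14 = 1·357 + 1·205 + 1·121 + -1·70 = 613

1,1,1,-1 ; 613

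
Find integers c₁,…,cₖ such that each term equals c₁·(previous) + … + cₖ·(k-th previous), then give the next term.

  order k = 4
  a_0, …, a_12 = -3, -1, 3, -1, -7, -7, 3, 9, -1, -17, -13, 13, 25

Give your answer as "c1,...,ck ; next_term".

1,-1,0,1 ; -5

  a_4 = 1·-1 + -1·3 + 0·-1 + 1·-3 = -7
  a_5 = 1·-7 + -1·-1 + 0·3 + 1·-1 = -7
  a_6 = 1·-7 + -1·-7 + 0·-1 + 1·3 = 3
  a_7 = 1·3 + -1·-7 + 0·-7 + 1·-1 = 9
  a_8 = 1·9 + -1·3 + 0·-7 + 1·-7 = -1
  a_9 = 1·-1 + -1·9 + 0·3 + 1·-7 = -17
  a_10 = 1·-17 + -1·-1 + 0·9 + 1·3 = -13
  a_11 = 1·-13 + -1·-17 + 0·-1 + 1·9 = 13
  a_12 = 1·13 + -1·-13 + 0·-17 + 1·-1 = 25
  a_13 = 1·25 + -1·13 + 0·-13 + 1·-17 = -5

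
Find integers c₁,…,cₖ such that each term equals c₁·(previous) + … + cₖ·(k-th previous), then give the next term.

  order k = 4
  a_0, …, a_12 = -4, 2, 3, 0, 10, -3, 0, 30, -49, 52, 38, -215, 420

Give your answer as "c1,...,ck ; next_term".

-1,0,3,-1 ; -358

  a_4 = -1·0 + 0·3 + 3·2 + -1·-4 = 10
  a_5 = -1·10 + 0·0 + 3·3 + -1·2 = -3
  a_6 = -1·-3 + 0·10 + 3·0 + -1·3 = 0
  a_7 = -1·0 + 0·-3 + 3·10 + -1·0 = 30
  a_8 = -1·30 + 0·0 + 3·-3 + -1·10 = -49
  a_9 = -1·-49 + 0·30 + 3·0 + -1·-3 = 52
  a_10 = -1·52 + 0·-49 + 3·30 + -1·0 = 38
  a_11 = -1·38 + 0·52 + 3·-49 + -1·30 = -215
  a_12 = -1·-215 + 0·38 + 3·52 + -1·-49 = 420
  a_13 = -1·420 + 0·-215 + 3·38 + -1·52 = -358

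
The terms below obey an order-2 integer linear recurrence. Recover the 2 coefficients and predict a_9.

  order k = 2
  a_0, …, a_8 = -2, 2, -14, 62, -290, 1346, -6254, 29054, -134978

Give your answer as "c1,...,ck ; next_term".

-4,3 ; 627074

  a_2 = -4·2 + 3·-2 = -14
  a_3 = -4·-14 + 3·2 = 62
  a_4 = -4·62 + 3·-14 = -290
  a_5 = -4·-290 + 3·62 = 1346
  a_6 = -4·1346 + 3·-290 = -6254
  a_7 = -4·-6254 + 3·1346 = 29054
  a_8 = -4·29054 + 3·-6254 = -134978
  a_9 = -4·-134978 + 3·29054 = 627074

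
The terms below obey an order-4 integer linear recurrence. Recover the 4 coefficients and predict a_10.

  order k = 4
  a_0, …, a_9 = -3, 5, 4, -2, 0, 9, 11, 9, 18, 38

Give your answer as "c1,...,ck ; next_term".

1,0,1,1 ; 58

  a_4 = 1·-2 + 0·4 + 1·5 + 1·-3 = 0
  a_5 = 1·0 + 0·-2 + 1·4 + 1·5 = 9
  a_6 = 1·9 + 0·0 + 1·-2 + 1·4 = 11
  a_7 = 1·11 + 0·9 + 1·0 + 1·-2 = 9
  a_8 = 1·9 + 0·11 + 1·9 + 1·0 = 18
  a_9 = 1·18 + 0·9 + 1·11 + 1·9 = 38
  a_10 = 1·38 + 0·18 + 1·9 + 1·11 = 58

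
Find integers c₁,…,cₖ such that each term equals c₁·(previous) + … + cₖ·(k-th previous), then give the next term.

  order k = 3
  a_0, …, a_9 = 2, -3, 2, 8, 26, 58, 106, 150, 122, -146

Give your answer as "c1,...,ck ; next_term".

  a_3 = 3·2 + -2·-3 + -2·2 = 8
  a_4 = 3·8 + -2·2 + -2·-3 = 26
  a_5 = 3·26 + -2·8 + -2·2 = 58
  a_6 = 3·58 + -2·26 + -2·8 = 106
  a_7 = 3·106 + -2·58 + -2·26 = 150
  a_8 = 3·150 + -2·106 + -2·58 = 122
  a_9 = 3·122 + -2·150 + -2·106 = -146
  a_10 = 3·-146 + -2·122 + -2·150 = -982

3,-2,-2 ; -982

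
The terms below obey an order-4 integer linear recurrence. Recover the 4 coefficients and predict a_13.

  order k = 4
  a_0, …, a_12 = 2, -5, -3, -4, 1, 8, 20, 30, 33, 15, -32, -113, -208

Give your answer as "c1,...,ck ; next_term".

1,1,-2,-1 ; -272

  a_4 = 1·-4 + 1·-3 + -2·-5 + -1·2 = 1
  a_5 = 1·1 + 1·-4 + -2·-3 + -1·-5 = 8
  a_6 = 1·8 + 1·1 + -2·-4 + -1·-3 = 20
  a_7 = 1·20 + 1·8 + -2·1 + -1·-4 = 30
  a_8 = 1·30 + 1·20 + -2·8 + -1·1 = 33
  a_9 = 1·33 + 1·30 + -2·20 + -1·8 = 15
  a_10 = 1·15 + 1·33 + -2·30 + -1·20 = -32
  a_11 = 1·-32 + 1·15 + -2·33 + -1·30 = -113
  a_12 = 1·-113 + 1·-32 + -2·15 + -1·33 = -208
  a_13 = 1·-208 + 1·-113 + -2·-32 + -1·15 = -272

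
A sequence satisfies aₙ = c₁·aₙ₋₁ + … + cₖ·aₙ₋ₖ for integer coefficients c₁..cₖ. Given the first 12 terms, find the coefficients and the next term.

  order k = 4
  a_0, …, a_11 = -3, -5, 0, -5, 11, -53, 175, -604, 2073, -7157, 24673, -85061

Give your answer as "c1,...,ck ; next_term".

  a_4 = -3·-5 + 1·0 + -1·-5 + 3·-3 = 11
  a_5 = -3·11 + 1·-5 + -1·0 + 3·-5 = -53
  a_6 = -3·-53 + 1·11 + -1·-5 + 3·0 = 175
  a_7 = -3·175 + 1·-53 + -1·11 + 3·-5 = -604
  a_8 = -3·-604 + 1·175 + -1·-53 + 3·11 = 2073
  a_9 = -3·2073 + 1·-604 + -1·175 + 3·-53 = -7157
  a_10 = -3·-7157 + 1·2073 + -1·-604 + 3·175 = 24673
  a_11 = -3·24673 + 1·-7157 + -1·2073 + 3·-604 = -85061
  a_12 = -3·-85061 + 1·24673 + -1·-7157 + 3·2073 = 293232

-3,1,-1,3 ; 293232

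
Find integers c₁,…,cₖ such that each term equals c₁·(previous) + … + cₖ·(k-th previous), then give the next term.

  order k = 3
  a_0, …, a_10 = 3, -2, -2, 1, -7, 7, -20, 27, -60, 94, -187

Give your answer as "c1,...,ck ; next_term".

  a_3 = -1·-2 + 2·-2 + 1·3 = 1
  a_4 = -1·1 + 2·-2 + 1·-2 = -7
  a_5 = -1·-7 + 2·1 + 1·-2 = 7
  a_6 = -1·7 + 2·-7 + 1·1 = -20
  a_7 = -1·-20 + 2·7 + 1·-7 = 27
  a_8 = -1·27 + 2·-20 + 1·7 = -60
  a_9 = -1·-60 + 2·27 + 1·-20 = 94
  a_10 = -1·94 + 2·-60 + 1·27 = -187
  a_11 = -1·-187 + 2·94 + 1·-60 = 315

-1,2,1 ; 315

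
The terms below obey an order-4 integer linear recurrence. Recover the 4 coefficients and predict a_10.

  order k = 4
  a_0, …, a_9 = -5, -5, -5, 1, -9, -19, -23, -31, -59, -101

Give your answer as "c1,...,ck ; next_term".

  a_4 = 1·1 + 0·-5 + 1·-5 + 1·-5 = -9
  a_5 = 1·-9 + 0·1 + 1·-5 + 1·-5 = -19
  a_6 = 1·-19 + 0·-9 + 1·1 + 1·-5 = -23
  a_7 = 1·-23 + 0·-19 + 1·-9 + 1·1 = -31
  a_8 = 1·-31 + 0·-23 + 1·-19 + 1·-9 = -59
  a_9 = 1·-59 + 0·-31 + 1·-23 + 1·-19 = -101
  a_10 = 1·-101 + 0·-59 + 1·-31 + 1·-23 = -155

1,0,1,1 ; -155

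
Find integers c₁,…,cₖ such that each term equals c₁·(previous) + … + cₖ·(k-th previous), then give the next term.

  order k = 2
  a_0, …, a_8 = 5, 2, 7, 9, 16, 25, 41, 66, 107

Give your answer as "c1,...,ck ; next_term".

  a_2 = 1·2 + 1·5 = 7
  a_3 = 1·7 + 1·2 = 9
  a_4 = 1·9 + 1·7 = 16
  a_5 = 1·16 + 1·9 = 25
  a_6 = 1·25 + 1·16 = 41
  a_7 = 1·41 + 1·25 = 66
  a_8 = 1·66 + 1·41 = 107
  a_9 = 1·107 + 1·66 = 173

1,1 ; 173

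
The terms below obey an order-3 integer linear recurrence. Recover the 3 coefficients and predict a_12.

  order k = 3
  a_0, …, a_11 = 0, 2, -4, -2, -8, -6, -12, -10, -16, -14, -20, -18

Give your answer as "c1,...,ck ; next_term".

1,1,-1 ; -24

  a_3 = 1·-4 + 1·2 + -1·0 = -2
  a_4 = 1·-2 + 1·-4 + -1·2 = -8
  a_5 = 1·-8 + 1·-2 + -1·-4 = -6
  a_6 = 1·-6 + 1·-8 + -1·-2 = -12
  a_7 = 1·-12 + 1·-6 + -1·-8 = -10
  a_8 = 1·-10 + 1·-12 + -1·-6 = -16
  a_9 = 1·-16 + 1·-10 + -1·-12 = -14
  a_10 = 1·-14 + 1·-16 + -1·-10 = -20
  a_11 = 1·-20 + 1·-14 + -1·-16 = -18
  a_12 = 1·-18 + 1·-20 + -1·-14 = -24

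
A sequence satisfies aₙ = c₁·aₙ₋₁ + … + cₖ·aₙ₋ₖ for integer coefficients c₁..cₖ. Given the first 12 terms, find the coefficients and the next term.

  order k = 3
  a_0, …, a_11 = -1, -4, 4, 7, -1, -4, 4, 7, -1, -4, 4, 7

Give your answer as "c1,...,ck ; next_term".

  a_3 = 1·4 + -1·-4 + 1·-1 = 7
  a_4 = 1·7 + -1·4 + 1·-4 = -1
  a_5 = 1·-1 + -1·7 + 1·4 = -4
  a_6 = 1·-4 + -1·-1 + 1·7 = 4
  a_7 = 1·4 + -1·-4 + 1·-1 = 7
  a_8 = 1·7 + -1·4 + 1·-4 = -1
  a_9 = 1·-1 + -1·7 + 1·4 = -4
  a_10 = 1·-4 + -1·-1 + 1·7 = 4
  a_11 = 1·4 + -1·-4 + 1·-1 = 7
  a_12 = 1·7 + -1·4 + 1·-4 = -1

1,-1,1 ; -1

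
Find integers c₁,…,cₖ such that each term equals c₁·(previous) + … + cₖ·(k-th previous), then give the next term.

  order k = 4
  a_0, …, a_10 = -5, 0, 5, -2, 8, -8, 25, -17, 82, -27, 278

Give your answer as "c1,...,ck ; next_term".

  a_4 = 1·-2 + 3·5 + -2·0 + 1·-5 = 8
  a_5 = 1·8 + 3·-2 + -2·5 + 1·0 = -8
  a_6 = 1·-8 + 3·8 + -2·-2 + 1·5 = 25
  a_7 = 1·25 + 3·-8 + -2·8 + 1·-2 = -17
  a_8 = 1·-17 + 3·25 + -2·-8 + 1·8 = 82
  a_9 = 1·82 + 3·-17 + -2·25 + 1·-8 = -27
  a_10 = 1·-27 + 3·82 + -2·-17 + 1·25 = 278
  a_11 = 1·278 + 3·-27 + -2·82 + 1·-17 = 16

1,3,-2,1 ; 16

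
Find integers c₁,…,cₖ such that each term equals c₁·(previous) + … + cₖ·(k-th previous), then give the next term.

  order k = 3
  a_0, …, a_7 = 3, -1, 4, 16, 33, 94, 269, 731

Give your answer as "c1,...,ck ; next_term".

  a_3 = 2·4 + 1·-1 + 3·3 = 16
  a_4 = 2·16 + 1·4 + 3·-1 = 33
  a_5 = 2·33 + 1·16 + 3·4 = 94
  a_6 = 2·94 + 1·33 + 3·16 = 269
  a_7 = 2·269 + 1·94 + 3·33 = 731
  a_8 = 2·731 + 1·269 + 3·94 = 2013

2,1,3 ; 2013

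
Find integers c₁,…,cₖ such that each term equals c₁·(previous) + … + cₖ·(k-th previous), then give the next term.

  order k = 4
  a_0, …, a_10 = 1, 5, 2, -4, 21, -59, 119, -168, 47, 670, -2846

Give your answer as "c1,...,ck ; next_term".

-3,-2,3,-2 ; 7675

  a_4 = -3·-4 + -2·2 + 3·5 + -2·1 = 21
  a_5 = -3·21 + -2·-4 + 3·2 + -2·5 = -59
  a_6 = -3·-59 + -2·21 + 3·-4 + -2·2 = 119
  a_7 = -3·119 + -2·-59 + 3·21 + -2·-4 = -168
  a_8 = -3·-168 + -2·119 + 3·-59 + -2·21 = 47
  a_9 = -3·47 + -2·-168 + 3·119 + -2·-59 = 670
  a_10 = -3·670 + -2·47 + 3·-168 + -2·119 = -2846
  a_11 = -3·-2846 + -2·670 + 3·47 + -2·-168 = 7675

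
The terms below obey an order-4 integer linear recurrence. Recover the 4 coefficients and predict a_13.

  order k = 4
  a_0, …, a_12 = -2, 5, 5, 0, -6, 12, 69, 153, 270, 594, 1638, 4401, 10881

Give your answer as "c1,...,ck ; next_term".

3,-3,3,3 ; 26136

  a_4 = 3·0 + -3·5 + 3·5 + 3·-2 = -6
  a_5 = 3·-6 + -3·0 + 3·5 + 3·5 = 12
  a_6 = 3·12 + -3·-6 + 3·0 + 3·5 = 69
  a_7 = 3·69 + -3·12 + 3·-6 + 3·0 = 153
  a_8 = 3·153 + -3·69 + 3·12 + 3·-6 = 270
  a_9 = 3·270 + -3·153 + 3·69 + 3·12 = 594
  a_10 = 3·594 + -3·270 + 3·153 + 3·69 = 1638
  a_11 = 3·1638 + -3·594 + 3·270 + 3·153 = 4401
  a_12 = 3·4401 + -3·1638 + 3·594 + 3·270 = 10881
  a_13 = 3·10881 + -3·4401 + 3·1638 + 3·594 = 26136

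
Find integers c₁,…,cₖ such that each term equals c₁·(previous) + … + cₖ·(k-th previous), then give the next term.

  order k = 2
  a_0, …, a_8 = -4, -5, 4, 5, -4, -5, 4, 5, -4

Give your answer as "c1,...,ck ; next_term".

0,-1 ; -5

  a_2 = 0·-5 + -1·-4 = 4
  a_3 = 0·4 + -1·-5 = 5
  a_4 = 0·5 + -1·4 = -4
  a_5 = 0·-4 + -1·5 = -5
  a_6 = 0·-5 + -1·-4 = 4
  a_7 = 0·4 + -1·-5 = 5
  a_8 = 0·5 + -1·4 = -4
  a_9 = 0·-4 + -1·5 = -5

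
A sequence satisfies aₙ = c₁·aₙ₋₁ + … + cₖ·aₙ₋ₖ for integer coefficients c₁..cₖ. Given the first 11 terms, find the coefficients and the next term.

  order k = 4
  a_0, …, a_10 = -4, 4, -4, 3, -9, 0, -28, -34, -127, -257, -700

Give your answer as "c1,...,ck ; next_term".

  a_4 = 1·3 + 3·-4 + 1·4 + 1·-4 = -9
  a_5 = 1·-9 + 3·3 + 1·-4 + 1·4 = 0
  a_6 = 1·0 + 3·-9 + 1·3 + 1·-4 = -28
  a_7 = 1·-28 + 3·0 + 1·-9 + 1·3 = -34
  a_8 = 1·-34 + 3·-28 + 1·0 + 1·-9 = -127
  a_9 = 1·-127 + 3·-34 + 1·-28 + 1·0 = -257
  a_10 = 1·-257 + 3·-127 + 1·-34 + 1·-28 = -700
  a_11 = 1·-700 + 3·-257 + 1·-127 + 1·-34 = -1632

1,3,1,1 ; -1632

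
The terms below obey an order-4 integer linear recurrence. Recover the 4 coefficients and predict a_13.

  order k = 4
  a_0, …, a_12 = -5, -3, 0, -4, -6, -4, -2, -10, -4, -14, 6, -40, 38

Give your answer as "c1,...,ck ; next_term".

  a_4 = -1·-4 + 1·0 + 0·-3 + 2·-5 = -6
  a_5 = -1·-6 + 1·-4 + 0·0 + 2·-3 = -4
  a_6 = -1·-4 + 1·-6 + 0·-4 + 2·0 = -2
  a_7 = -1·-2 + 1·-4 + 0·-6 + 2·-4 = -10
  a_8 = -1·-10 + 1·-2 + 0·-4 + 2·-6 = -4
  a_9 = -1·-4 + 1·-10 + 0·-2 + 2·-4 = -14
  a_10 = -1·-14 + 1·-4 + 0·-10 + 2·-2 = 6
  a_11 = -1·6 + 1·-14 + 0·-4 + 2·-10 = -40
  a_12 = -1·-40 + 1·6 + 0·-14 + 2·-4 = 38
  a_13 = -1·38 + 1·-40 + 0·6 + 2·-14 = -106

-1,1,0,2 ; -106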